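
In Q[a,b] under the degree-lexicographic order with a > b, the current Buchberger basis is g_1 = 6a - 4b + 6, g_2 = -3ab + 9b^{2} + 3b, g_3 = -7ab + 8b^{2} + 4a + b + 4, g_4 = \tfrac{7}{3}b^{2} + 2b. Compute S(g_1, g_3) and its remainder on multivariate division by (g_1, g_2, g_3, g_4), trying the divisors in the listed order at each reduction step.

S(g_1, g_3) = \tfrac{10}{21}b^{2} + \tfrac{4}{7}a + \tfrac{8}{7}b + \tfrac{4}{7}; remainder on division = \tfrac{164}{147}b.

lcm(LM(g_1), LM(g_3)) = ab.
S = (lcm/LT(g_1))·g_1 − (lcm/LT(g_3))·g_3 = \tfrac{10}{21}b^{2} + \tfrac{4}{7}a + \tfrac{8}{7}b + \tfrac{4}{7}.
Reduce S modulo (g_1, g_2, g_3, g_4) in that order:
  leading term b^{2}: subtract (\tfrac{10}{49})·g_4 from \tfrac{10}{21}b^{2} + \tfrac{4}{7}a + \tfrac{8}{7}b + \tfrac{4}{7} → \tfrac{4}{7}a + \tfrac{36}{49}b + \tfrac{4}{7}
  leading term a: subtract (\tfrac{2}{21})·g_1 from \tfrac{4}{7}a + \tfrac{36}{49}b + \tfrac{4}{7} → \tfrac{164}{147}b
  leading term b: no divisor's leading term divides it; move \tfrac{164}{147}b to the remainder.
The remainder \tfrac{164}{147}b is nonzero, so it would be added as the next basis element.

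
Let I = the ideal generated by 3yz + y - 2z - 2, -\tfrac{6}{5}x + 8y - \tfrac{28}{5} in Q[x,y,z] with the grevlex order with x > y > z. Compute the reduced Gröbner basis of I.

G = {yz + \tfrac{1}{3}y - \tfrac{2}{3}z - \tfrac{2}{3}, x - \tfrac{20}{3}y + \tfrac{14}{3}}

f_1 = 3yz + y - 2z - 2, LT = yz.
f_2 = -\tfrac{6}{5}x + 8y - \tfrac{28}{5}, LT = x.

The S-polynomials (S(f_1,f_2)) all reduce to 0 modulo the current basis, so we have a Gröbner basis.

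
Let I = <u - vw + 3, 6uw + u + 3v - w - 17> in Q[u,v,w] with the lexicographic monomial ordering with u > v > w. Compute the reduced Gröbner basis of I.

f_1 = u - vw + 3, LT = u.
f_2 = 6uw + u + 3v - w - 17, LT = uw.

S(f_1,f_2): lcm = uw. S = -\tfrac{1}{6}u - vw^{2} - \tfrac{1}{2}v + \tfrac{19}{6}w + \tfrac{17}{6}.
  leading term u: subtract (-\tfrac{1}{6})·f_1 from -\tfrac{1}{6}u - vw^{2} - \tfrac{1}{2}v + \tfrac{19}{6}w + \tfrac{17}{6} → -vw^{2} - \tfrac{1}{6}vw - \tfrac{1}{2}v + \tfrac{19}{6}w + \tfrac{10}{3}
  leading term vw^{2}: no divisor's leading term divides it; move -vw^{2} to the remainder.
  leading term vw: no divisor's leading term divides it; move -\tfrac{1}{6}vw to the remainder.
  leading term v: no divisor's leading term divides it; move -\tfrac{1}{2}v to the remainder.
  leading term w: no divisor's leading term divides it; move \tfrac{19}{6}w to the remainder.
  leading term 1: no divisor's leading term divides it; move \tfrac{10}{3} to the remainder.
  remainder -vw^{2} - \tfrac{1}{6}vw - \tfrac{1}{2}v + \tfrac{19}{6}w + \tfrac{10}{3} ≠ 0; add g_3 = -vw^{2} - \tfrac{1}{6}vw - \tfrac{1}{2}v + \tfrac{19}{6}w + \tfrac{10}{3} to the basis.

The other S-polynomials (S(f_1,g_3), S(f_2,g_3)) all reduce to 0 modulo the current basis, so we have a Gröbner basis.
Inter-reduce: drop elements whose leading term is divisible by another's, tail-reduce, and make monic.

G = {u - vw + 3, vw^{2} + \tfrac{1}{6}vw + \tfrac{1}{2}v - \tfrac{19}{6}w - \tfrac{10}{3}}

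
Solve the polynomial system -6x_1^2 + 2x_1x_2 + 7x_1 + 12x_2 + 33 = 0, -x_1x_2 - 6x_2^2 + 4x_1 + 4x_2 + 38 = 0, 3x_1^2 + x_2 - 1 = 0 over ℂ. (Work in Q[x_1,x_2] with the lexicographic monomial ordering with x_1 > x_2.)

{(-1, -2)}

Compute a lex Gröbner basis by Buchberger's algorithm.
f_1 = -6x_1^2 + 2x_1x_2 + 7x_1 + 12x_2 + 33, LT = x_1^2.
f_2 = -x_1x_2 + 4x_1 - 6x_2^2 + 4x_2 + 38, LT = x_1x_2.
f_3 = 3x_1^2 + x_2 - 1, LT = x_1^2.

S(f_1,f_2): lcm = x_1^2x_2. S = 4x_1^2 - 19/3x_1x_2^2 + 17/6x_1x_2 + 38x_1 - 2x_2^2 - 11/2x_2.
  reduce S modulo (f_1, f_2, f_3):
  remainder -42x_1 + 38x_2^3 + 299/3x_2^2 - 1937/6x_2 - 2347/3 ≠ 0; add h_4 = -42x_1 + 38x_2^3 + 299/3x_2^2 - 1937/6x_2 - 2347/3 to the basis.

S(f_1,f_3): lcm = x_1^2. S = -1/3x_1x_2 - 7/6x_1 - 7/3x_2 - 31/6.
  reduce S modulo (f_1, f_2, f_3, h_4):
  remainder -95/42x_2^3 - 991/252x_2^2 + 7837/504x_2 + 7241/252 ≠ 0; add h_5 = -95/42x_2^3 - 991/252x_2^2 + 7837/504x_2 + 7241/252 to the basis.

S(f_2,f_3): lcm = x_1^2x_2. S = -4x_1^2 + 6x_1x_2^2 - 4x_1x_2 - 38x_1 - 1/3x_2^2 + 1/3x_2.
  reduce S modulo (f_1, f_2, f_3, h_4, h_5):
  remainder -41/285x_2^2 + 166/285x_2 + 496/285 ≠ 0; add h_6 = -41/285x_2^2 + 166/285x_2 + 496/285 to the basis.

S(f_2,h_5): lcm = x_1x_2^3. S = -3271/570x_1x_2^2 + 7837/1140x_1x_2 + 7241/570x_1 + 6x_2^4 - 4x_2^3 - 38x_2^2.
  reduce S modulo (f_1, f_2, f_3, h_4, h_5, h_6):
  remainder 7707/779x_2 + 15414/779 ≠ 0; add h_7 = 7707/779x_2 + 15414/779 to the basis.

The other S-polynomials (S(f_1,h_4), S(f_2,h_4), S(f_3,h_4), S(f_1,h_5), S(f_3,h_5), S(h_4,h_5), S(f_1,h_6), S(f_2,h_6), S(f_3,h_6), S(h_4,h_6), S(h_5,h_6), S(f_1,h_7), S(f_2,h_7), S(f_3,h_7), S(h_4,h_7), S(h_5,h_7), S(h_6,h_7)) all reduce to 0 modulo the current basis, so we have a Gröbner basis.
Inter-reduce: drop elements whose leading term is divisible by another's, tail-reduce, and make monic.
Reduced Gröbner basis: {x_1 + 1, x_2 + 2}.

Since the basis is lex-ordered, x_2 + 2 is univariate in x_2. Its roots are {-2}. Back-substituting each root into the other basis elements fixes the other coordinates.
  x_2 = -2: the earlier basis element becomes x_1 + 1 = 0, giving x_1 = -1 — point (-1, -2).
This is the nonlinear analogue of row-reducing a linear system.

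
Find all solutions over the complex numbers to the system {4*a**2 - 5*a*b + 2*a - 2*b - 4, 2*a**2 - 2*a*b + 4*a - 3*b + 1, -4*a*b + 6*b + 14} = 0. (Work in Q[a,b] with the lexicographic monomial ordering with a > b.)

Compute a lex Gröbner basis by Buchberger's algorithm.
f_1 = 4*a**2 - 5*a*b + 2*a - 2*b - 4, LT = a**2.
f_2 = 2*a**2 - 2*a*b + 4*a - 3*b + 1, LT = a**2.
f_3 = -4*a*b + 6*b + 14, LT = a*b.

S(f_1,f_2): lcm = a**2. S = -1/4*a*b - 3/2*a + b - 3/2.
  leading term a*b: subtract (1/16)·f_3 from -1/4*a*b - 3/2*a + b - 3/2 → -3/2*a + 5/8*b - 19/8
  leading term a: no divisor's leading term divides it; move -3/2*a to the remainder.
  leading term b: no divisor's leading term divides it; move 5/8*b to the remainder.
  leading term 1: no divisor's leading term divides it; move -19/8 to the remainder.
  remainder -3/2*a + 5/8*b - 19/8 ≠ 0; add h_4 = -3/2*a + 5/8*b - 19/8 to the basis.

S(f_1,f_3): lcm = a**2*b. S = -5/4*a*b**2 + 2*a*b + 7/2*a - 1/2*b**2 - b.
  leading term a*b**2: subtract (5/16*b)·f_3 from -5/4*a*b**2 + 2*a*b + 7/2*a - 1/2*b**2 - b → 2*a*b + 7/2*a - 19/8*b**2 - 43/8*b
  leading term a*b: subtract (-1/2)·f_3 from 2*a*b + 7/2*a - 19/8*b**2 - 43/8*b → 7/2*a - 19/8*b**2 - 19/8*b + 7
  leading term a: subtract (-7/3)·h_4 from 7/2*a - 19/8*b**2 - 19/8*b + 7 → -19/8*b**2 - 11/12*b + 35/24
  leading term b**2: no divisor's leading term divides it; move -19/8*b**2 to the remainder.
  leading term b: no divisor's leading term divides it; move -11/12*b to the remainder.
  leading term 1: no divisor's leading term divides it; move 35/24 to the remainder.
  remainder -19/8*b**2 - 11/12*b + 35/24 ≠ 0; add h_5 = -19/8*b**2 - 11/12*b + 35/24 to the basis.

S(f_2,f_3): lcm = a**2*b. S = -a*b**2 + 7/2*a*b + 7/2*a - 3/2*b**2 + 1/2*b.
  leading term a*b**2: subtract (1/4*b)·f_3 from -a*b**2 + 7/2*a*b + 7/2*a - 3/2*b**2 + 1/2*b → 7/2*a*b + 7/2*a - 3*b**2 - 3*b
  leading term a*b: subtract (-7/8)·f_3 from 7/2*a*b + 7/2*a - 3*b**2 - 3*b → 7/2*a - 3*b**2 + 9/4*b + 49/4
  leading term a: subtract (-7/3)·h_4 from 7/2*a - 3*b**2 + 9/4*b + 49/4 → -3*b**2 + 89/24*b + 161/24
  leading term b**2: subtract (24/19)·h_5 from -3*b**2 + 89/24*b + 161/24 → 2219/456*b + 2219/456
  leading term b: no divisor's leading term divides it; move 2219/456*b to the remainder.
  leading term 1: no divisor's leading term divides it; move 2219/456 to the remainder.
  remainder 2219/456*b + 2219/456 ≠ 0; add h_6 = 2219/456*b + 2219/456 to the basis.

S(f_1,h_4): lcm = a**2. S = -5/6*a*b - 13/12*a - 1/2*b - 1.
  leading term a*b: subtract (5/24)·f_3 from -5/6*a*b - 13/12*a - 1/2*b - 1 → -13/12*a - 7/4*b - 47/12
  leading term a: subtract (13/18)·h_4 from -13/12*a - 7/4*b - 47/12 → -317/144*b - 317/144
  leading term b: subtract (-19/42)·h_6 from -317/144*b - 317/144 → 0
  remainder 0.

S(f_2,h_4): lcm = a**2. S = -7/12*a*b + 5/12*a - 3/2*b + 1/2.
  leading term a*b: subtract (7/48)·f_3 from -7/12*a*b + 5/12*a - 3/2*b + 1/2 → 5/12*a - 19/8*b - 37/24
  leading term a: subtract (-5/18)·h_4 from 5/12*a - 19/8*b - 37/24 → -317/144*b - 317/144
  leading term b: subtract (-19/42)·h_6 from -317/144*b - 317/144 → 0
  remainder 0.

S(f_3,h_4): lcm = a*b. S = 5/12*b**2 - 37/12*b - 7/2.
  leading term b**2: subtract (-10/57)·h_5 from 5/12*b**2 - 37/12*b - 7/2 → -2219/684*b - 2219/684
  leading term b: subtract (-2/3)·h_6 from -2219/684*b - 2219/684 → 0
  remainder 0.

S(f_1,h_5): leading monomials are coprime, so the S-polynomial reduces to 0 (Buchberger's first criterion).
S(f_2,h_5): leading monomials are coprime, so the S-polynomial reduces to 0 (Buchberger's first criterion).
S(f_3,h_5): lcm = a*b**2. S = -22/57*a*b + 35/57*a - 3/2*b**2 - 7/2*b.
  leading term a*b: subtract (11/114)·f_3 from -22/57*a*b + 35/57*a - 3/2*b**2 - 7/2*b → 35/57*a - 3/2*b**2 - 155/38*b - 77/57
  leading term a: subtract (-70/171)·h_4 from 35/57*a - 3/2*b**2 - 155/38*b - 77/57 → -3/2*b**2 - 2615/684*b - 1589/684
  leading term b**2: subtract (12/19)·h_5 from -3/2*b**2 - 2615/684*b - 1589/684 → -2219/684*b - 2219/684
  leading term b: subtract (-2/3)·h_6 from -2219/684*b - 2219/684 → 0
  remainder 0.

S(h_4,h_5): leading monomials are coprime, so the S-polynomial reduces to 0 (Buchberger's first criterion).
S(f_1,h_6): leading monomials are coprime, so the S-polynomial reduces to 0 (Buchberger's first criterion).
S(f_2,h_6): leading monomials are coprime, so the S-polynomial reduces to 0 (Buchberger's first criterion).
S(f_3,h_6): lcm = a*b. S = -a - 3/2*b - 7/2.
  leading term a: subtract (2/3)·h_4 from -a - 3/2*b - 7/2 → -23/12*b - 23/12
  leading term b: subtract (-874/2219)·h_6 from -23/12*b - 23/12 → 0
  remainder 0.

S(h_4,h_6): leading monomials are coprime, so the S-polynomial reduces to 0 (Buchberger's first criterion).
S(h_5,h_6): lcm = b**2. S = -35/57*b - 35/57.
  leading term b: subtract (-40/317)·h_6 from -35/57*b - 35/57 → 0
  remainder 0.

Every S-polynomial of the final basis reduces to 0, so we have a Gröbner basis.
Inter-reduce: drop elements whose leading term is divisible by another's, tail-reduce, and make monic.
Reduced Gröbner basis: {a + 2, b + 1}.

The lex basis is triangular: the last element involves only b. Solving b + 1 = 0 gives b ∈ {-1}; substituting each value into the earlier elements determines the remaining variables.
  b = -1: the earlier basis element becomes a + 2 = 0, giving a = -2 — point (-2, -1).
This is the nonlinear analogue of row-reducing a linear system.

{(-2, -1)}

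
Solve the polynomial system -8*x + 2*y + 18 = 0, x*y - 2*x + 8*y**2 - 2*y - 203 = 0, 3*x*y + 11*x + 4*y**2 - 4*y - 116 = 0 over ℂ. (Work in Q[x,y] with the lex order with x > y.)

Compute a lex Gröbner basis by Buchberger's algorithm.
f_1 = -8*x + 2*y + 18, LT = x.
f_2 = x*y - 2*x + 8*y**2 - 2*y - 203, LT = x*y.
f_3 = 3*x*y + 11*x + 4*y**2 - 4*y - 116, LT = x*y.

S(f_1,f_2): lcm = x*y. S = 2*x - 33/4*y**2 - 1/4*y + 203.
  leading term x: subtract (-1/4)·f_1 from 2*x - 33/4*y**2 - 1/4*y + 203 → -33/4*y**2 + 1/4*y + 415/2
  leading term y**2: no divisor's leading term divides it; move -33/4*y**2 to the remainder.
  leading term y: no divisor's leading term divides it; move 1/4*y to the remainder.
  leading term 1: no divisor's leading term divides it; move 415/2 to the remainder.
  remainder -33/4*y**2 + 1/4*y + 415/2 ≠ 0; add h_4 = -33/4*y**2 + 1/4*y + 415/2 to the basis.

S(f_1,f_3): lcm = x*y. S = -11/3*x - 19/12*y**2 - 11/12*y + 116/3.
  leading term x: subtract (11/24)·f_1 from -11/3*x - 19/12*y**2 - 11/12*y + 116/3 → -19/12*y**2 - 11/6*y + 365/12
  leading term y**2: subtract (19/99)·h_4 from -19/12*y**2 - 11/6*y + 365/12 → -745/396*y - 3725/396
  leading term y: no divisor's leading term divides it; move -745/396*y to the remainder.
  leading term 1: no divisor's leading term divides it; move -3725/396 to the remainder.
  remainder -745/396*y - 3725/396 ≠ 0; add h_5 = -745/396*y - 3725/396 to the basis.

The other S-polynomials (S(f_2,f_3), S(f_1,h_4), S(f_2,h_4), S(f_3,h_4), S(f_1,h_5), S(f_2,h_5), S(f_3,h_5), S(h_4,h_5)) all reduce to 0 modulo the current basis, so we have a Gröbner basis.
Inter-reduce: drop elements whose leading term is divisible by another's, tail-reduce, and make monic.
Reduced Gröbner basis: {x - 1, y + 5}.

Since the basis is lex-ordered, y + 5 is univariate in y. Its roots are {-5}. Back-substituting each root into the other basis elements fixes the other coordinates.
  y = -5: the earlier basis element becomes x - 1 = 0, giving x = 1 — point (1, -5).
Check: every point annihilates each of the original generators.
Zero-dimensionality of the ideal guarantees finitely many solutions over ℂ.

{(1, -5)}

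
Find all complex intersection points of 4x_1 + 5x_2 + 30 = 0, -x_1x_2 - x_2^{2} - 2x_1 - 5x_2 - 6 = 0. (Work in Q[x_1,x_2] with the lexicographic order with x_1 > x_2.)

{(15, -18), (-5, -2)}

Compute a lex Gröbner basis by Buchberger's algorithm.
f_1 = 4x_1 + 5x_2 + 30, LT = x_1.
f_2 = -x_1x_2 - 2x_1 - x_2^{2} - 5x_2 - 6, LT = x_1x_2.

S(f_1,f_2): lcm = x_1x_2. S = -2x_1 + \tfrac{1}{4}x_2^{2} + \tfrac{5}{2}x_2 - 6.
  leading term x_1: subtract (-\tfrac{1}{2})·f_1 from -2x_1 + \tfrac{1}{4}x_2^{2} + \tfrac{5}{2}x_2 - 6 → \tfrac{1}{4}x_2^{2} + 5x_2 + 9
  leading term x_2^{2}: no divisor's leading term divides it; move \tfrac{1}{4}x_2^{2} to the remainder.
  leading term x_2: no divisor's leading term divides it; move 5x_2 to the remainder.
  leading term 1: no divisor's leading term divides it; move 9 to the remainder.
  remainder \tfrac{1}{4}x_2^{2} + 5x_2 + 9 ≠ 0; add h_3 = \tfrac{1}{4}x_2^{2} + 5x_2 + 9 to the basis.

The other S-polynomials (S(f_1,h_3), S(f_2,h_3)) all reduce to 0 modulo the current basis, so we have a Gröbner basis.
Inter-reduce: drop elements whose leading term is divisible by another's, tail-reduce, and make monic.
Reduced Gröbner basis: {x_1 + \tfrac{5}{4}x_2 + \tfrac{15}{2}, x_2^{2} + 20x_2 + 36}.

Since the basis is lex-ordered, x_2^{2} + 20x_2 + 36 is univariate in x_2. Its roots are {-18, -2}. Back-substituting each root into the other basis elements fixes the other coordinates.
  x_2 = -18: the earlier basis element becomes x_1 - 15 = 0, giving x_1 = 15 — point (15, -18).
  x_2 = -2: the earlier basis element becomes x_1 + 5 = 0, giving x_1 = -5 — point (-5, -2).
Check: every point annihilates each of the original generators.
Zero-dimensionality of the ideal guarantees finitely many solutions over ℂ.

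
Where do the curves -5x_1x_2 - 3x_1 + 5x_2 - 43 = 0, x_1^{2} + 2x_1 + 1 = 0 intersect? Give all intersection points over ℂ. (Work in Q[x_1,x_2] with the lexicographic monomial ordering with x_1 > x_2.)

{(-1, 4)}

Compute a lex Gröbner basis by Buchberger's algorithm.
f_1 = -5x_1x_2 - 3x_1 + 5x_2 - 43, LT = x_1x_2.
f_2 = x_1^{2} + 2x_1 + 1, LT = x_1^{2}.

S(f_1,f_2): lcm = x_1^{2}x_2. S = \tfrac{3}{5}x_1^{2} - 3x_1x_2 + \tfrac{43}{5}x_1 - x_2.
  leading term x_1^{2}: subtract (\tfrac{3}{5})·f_2 from \tfrac{3}{5}x_1^{2} - 3x_1x_2 + \tfrac{43}{5}x_1 - x_2 → -3x_1x_2 + \tfrac{37}{5}x_1 - x_2 - \tfrac{3}{5}
  leading term x_1x_2: subtract (\tfrac{3}{5})·f_1 from -3x_1x_2 + \tfrac{37}{5}x_1 - x_2 - \tfrac{3}{5} → \tfrac{46}{5}x_1 - 4x_2 + \tfrac{126}{5}
  leading term x_1: no divisor's leading term divides it; move \tfrac{46}{5}x_1 to the remainder.
  leading term x_2: no divisor's leading term divides it; move -4x_2 to the remainder.
  leading term 1: no divisor's leading term divides it; move \tfrac{126}{5} to the remainder.
  remainder \tfrac{46}{5}x_1 - 4x_2 + \tfrac{126}{5} ≠ 0; add h_3 = \tfrac{46}{5}x_1 - 4x_2 + \tfrac{126}{5} to the basis.

S(f_1,h_3): lcm = x_1x_2. S = \tfrac{3}{5}x_1 + \tfrac{10}{23}x_2^{2} - \tfrac{86}{23}x_2 + \tfrac{43}{5}.
  leading term x_1: subtract (\tfrac{3}{46})·h_3 from \tfrac{3}{5}x_1 + \tfrac{10}{23}x_2^{2} - \tfrac{86}{23}x_2 + \tfrac{43}{5} → \tfrac{10}{23}x_2^{2} - \tfrac{80}{23}x_2 + \tfrac{160}{23}
  leading term x_2^{2}: no divisor's leading term divides it; move \tfrac{10}{23}x_2^{2} to the remainder.
  leading term x_2: no divisor's leading term divides it; move -\tfrac{80}{23}x_2 to the remainder.
  leading term 1: no divisor's leading term divides it; move \tfrac{160}{23} to the remainder.
  remainder \tfrac{10}{23}x_2^{2} - \tfrac{80}{23}x_2 + \tfrac{160}{23} ≠ 0; add h_4 = \tfrac{10}{23}x_2^{2} - \tfrac{80}{23}x_2 + \tfrac{160}{23} to the basis.

S(f_2,h_3): lcm = x_1^{2}. S = \tfrac{10}{23}x_1x_2 - \tfrac{17}{23}x_1 + 1.
  leading term x_1x_2: subtract (-\tfrac{2}{23})·f_1 from \tfrac{10}{23}x_1x_2 - \tfrac{17}{23}x_1 + 1 → -x_1 + \tfrac{10}{23}x_2 - \tfrac{63}{23}
  leading term x_1: subtract (-\tfrac{5}{46})·h_3 from -x_1 + \tfrac{10}{23}x_2 - \tfrac{63}{23} → 0
  remainder 0.

S(f_1,h_4): lcm = x_1x_2^{2}. S = \tfrac{43}{5}x_1x_2 - 16x_1 - x_2^{2} + \tfrac{43}{5}x_2.
  leading term x_1x_2: subtract (-\tfrac{43}{25})·f_1 from \tfrac{43}{5}x_1x_2 - 16x_1 - x_2^{2} + \tfrac{43}{5}x_2 → -\tfrac{529}{25}x_1 - x_2^{2} + \tfrac{86}{5}x_2 - \tfrac{1849}{25}
  leading term x_1: subtract (-\tfrac{23}{10})·h_3 from -\tfrac{529}{25}x_1 - x_2^{2} + \tfrac{86}{5}x_2 - \tfrac{1849}{25} → -x_2^{2} + 8x_2 - 16
  leading term x_2^{2}: subtract (-\tfrac{23}{10})·h_4 from -x_2^{2} + 8x_2 - 16 → 0
  remainder 0.

S(f_2,h_4): leading monomials are coprime, so the S-polynomial reduces to 0 (Buchberger's first criterion).
S(h_3,h_4): leading monomials are coprime, so the S-polynomial reduces to 0 (Buchberger's first criterion).
Every S-polynomial of the final basis reduces to 0, so we have a Gröbner basis.
Inter-reduce: drop elements whose leading term is divisible by another's, tail-reduce, and make monic.
Reduced Gröbner basis: {x_1 - \tfrac{10}{23}x_2 + \tfrac{63}{23}, x_2^{2} - 8x_2 + 16}.

Since the basis is lex-ordered, x_2^{2} - 8x_2 + 16 is univariate in x_2. Its roots are {4}. Back-substituting each root into the other basis elements fixes the other coordinates.
  x_2 = 4: the earlier basis element becomes x_1 + 1 = 0, giving x_1 = -1 — point (-1, 4).
Substituting each solution back into the original system confirms all equations vanish.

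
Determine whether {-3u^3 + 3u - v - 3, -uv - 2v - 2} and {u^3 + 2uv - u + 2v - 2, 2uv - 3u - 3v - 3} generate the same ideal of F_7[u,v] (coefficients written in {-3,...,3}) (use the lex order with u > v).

For a fixed monomial order, each ideal has a unique reduced Gröbner basis; comparing bases decides equality.
Buchberger on the first generating set:
f_1 = -3u^3 + 3u - v - 3, LT = u^3.
f_2 = -uv - 2v - 2, LT = uv.

S(f_1,f_2): lcm = u^3v. S = -2u^2v - 2u^2 - uv - 2v^2 + v.
  reduce S modulo (f_1, f_2):
  remainder -2u^2 - 3u - 2v^2 + 2v + 1 ≠ 0; add g_3 = -2u^2 - 3u - 2v^2 + 2v + 1 to the basis.

S(f_2,g_3): lcm = u^2v. S = -3uv + 2u - v^3 + v^2 - 3v.
  reduce S modulo (f_1, f_2, g_3):
  remainder 2u - v^3 + v^2 + 3v - 1 ≠ 0; add g_4 = 2u - v^3 + v^2 + 3v - 1 to the basis.

S(f_2,g_4): lcm = uv. S = -3v^4 + 3v^3 + 2v^2 - v + 2.
  reduce S modulo (f_1, f_2, g_3, g_4):
  remainder -3v^4 + 3v^3 + 2v^2 - v + 2 ≠ 0; add g_5 = -3v^4 + 3v^3 + 2v^2 - v + 2 to the basis.

The other S-polynomials (S(f_1,g_3), S(f_1,g_4), S(g_3,g_4), S(f_1,g_5), S(f_2,g_5), S(g_3,g_5), S(g_4,g_5)) all reduce to 0 modulo the current basis, so we have a Gröbner basis.
Inter-reduce: drop elements whose leading term is divisible by another's, tail-reduce, and make monic.
Reduced Gröbner basis: {u + 3v^3 - 3v^2 - 2v + 3, v^4 - v^3 - 3v^2 - 2v - 3}.

Buchberger on the second generating set:
h_1 = u^3 + 2uv - u + 2v - 2, LT = u^3.
h_2 = 2uv - 3u - 3v - 3, LT = uv.

S(h_1,h_2): lcm = u^3v. S = -2u^3 - 2u^2v - 2u^2 + 2uv^2 - uv + 2v^2 - 2v.
  reduce S modulo (h_1, h_2):
  remainder 2u^2 + 3u - 2v^2 - v - 3 ≠ 0; add k_3 = 2u^2 + 3u - 2v^2 - v - 3 to the basis.

S(h_2,k_3): lcm = u^2v. S = 2u^2 - 3uv + 2u + v^3 - 3v^2 - 2v.
  reduce S modulo (h_1, h_2, k_3):
  remainder -2u + v^3 - v^2 - 2v + 2 ≠ 0; add k_4 = -2u + v^3 - v^2 - 2v + 2 to the basis.

S(h_2,k_4): lcm = uv. S = 2u - 3v^4 + 3v^3 - v^2 + 3v + 2.
  reduce S modulo (h_1, h_2, k_3, k_4):
  remainder -3v^4 - 3v^3 - 2v^2 + v - 3 ≠ 0; add k_5 = -3v^4 - 3v^3 - 2v^2 + v - 3 to the basis.

The other S-polynomials (S(h_1,k_3), S(h_1,k_4), S(k_3,k_4), S(h_1,k_5), S(h_2,k_5), S(k_3,k_5), S(k_4,k_5)) all reduce to 0 modulo the current basis, so we have a Gröbner basis.
Inter-reduce: drop elements whose leading term is divisible by another's, tail-reduce, and make monic.
Reduced Gröbner basis: {u + 3v^3 - 3v^2 + v - 1, v^4 + v^3 + 3v^2 + 2v + 1}.

The bases are distinct; the ideals are different.
The same test decides containment: I ⊆ J iff every generator of I reduces to 0 modulo a Gröbner basis of J.

No, the ideals differ.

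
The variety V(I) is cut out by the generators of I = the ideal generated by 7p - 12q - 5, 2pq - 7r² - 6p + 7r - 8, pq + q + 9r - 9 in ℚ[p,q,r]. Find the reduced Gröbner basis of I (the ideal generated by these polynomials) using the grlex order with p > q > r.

G = {q² + q + 21/4r - 21/4, r² + 86/49q + 11/7r - 40/49, p - 12/7q - 5/7}

f_1 = 7p - 12q - 5, LT = p.
f_2 = 2pq - 7r² - 6p + 7r - 8, LT = pq.
f_3 = pq + q + 9r - 9, LT = pq.

S(f_1,f_2): lcm = pq. S = -12/7q² + 7/2r² + 3p - 5/7q - 7/2r + 4.
  leading term q²: no divisor's leading term divides it; move -12/7q² to the remainder.
  leading term r²: no divisor's leading term divides it; move 7/2r² to the remainder.
  leading term p: subtract (3/7)·f_1 from 3p - 5/7q - 7/2r + 4 → 31/7q - 7/2r + 43/7
  leading term q: no divisor's leading term divides it; move 31/7q to the remainder.
  leading term r: no divisor's leading term divides it; move -7/2r to the remainder.
  leading term 1: no divisor's leading term divides it; move 43/7 to the remainder.
  remainder -12/7q² + 7/2r² + 31/7q - 7/2r + 43/7 ≠ 0; add g_4 = -12/7q² + 7/2r² + 31/7q - 7/2r + 43/7 to the basis.

S(f_1,f_3): lcm = pq. S = -12/7q² - 12/7q - 9r + 9.
  leading term q²: subtract (1)·g_4 from -12/7q² - 12/7q - 9r + 9 → -7/2r² - 43/7q - 11/2r + 20/7
  leading term r²: no divisor's leading term divides it; move -7/2r² to the remainder.
  leading term q: no divisor's leading term divides it; move -43/7q to the remainder.
  leading term r: no divisor's leading term divides it; move -11/2r to the remainder.
  leading term 1: no divisor's leading term divides it; move 20/7 to the remainder.
  remainder -7/2r² - 43/7q - 11/2r + 20/7 ≠ 0; add g_5 = -7/2r² - 43/7q - 11/2r + 20/7 to the basis.

S(f_2,f_3): lcm = pq. S = -7/2r² - 3p - q - 11/2r + 5.
  leading term r²: subtract (1)·g_5 from -7/2r² - 3p - q - 11/2r + 5 → -3p + 36/7q + 15/7
  leading term p: subtract (-3/7)·f_1 from -3p + 36/7q + 15/7 → 0
  remainder 0.

S(f_1,g_4): leading monomials are coprime, so the S-polynomial reduces to 0 (Buchberger's first criterion).
S(f_2,g_4): lcm = pq². S = 49/24pr² - 7/2qr² - 5/12pq - 49/24pr + 7/2qr + 43/12p - 4q.
  leading term pr²: subtract (7/24r²)·f_1 from 49/24pr² - 7/2qr² - 5/12pq - 49/24pr + 7/2qr + 43/12p - 4q → -5/12pq - 49/24pr + 7/2qr + 35/24r² + 43/12p - 4q
  leading term pq: subtract (-5/84q)·f_1 from -5/12pq - 49/24pr + 7/2qr + 35/24r² + 43/12p - 4q → -49/24pr - 5/7q² + 7/2qr + 35/24r² + 43/12p - 361/84q
  leading term pr: subtract (-7/24r)·f_1 from -49/24pr - 5/7q² + 7/2qr + 35/24r² + 43/12p - 361/84q → -5/7q² + 35/24r² + 43/12p - 361/84q - 35/24r
  leading term q²: subtract (5/12)·g_4 from -5/7q² + 35/24r² + 43/12p - 361/84q - 35/24r → 43/12p - 43/7q - 215/84
  leading term p: subtract (43/84)·f_1 from 43/12p - 43/7q - 215/84 → 0
  remainder 0.

S(f_3,g_4): lcm = pq². S = 49/24pr² + 31/12pq - 49/24pr + q² + 9qr + 43/12p - 9q.
  leading term pr²: subtract (7/24r²)·f_1 from 49/24pr² + 31/12pq - 49/24pr + q² + 9qr + 43/12p - 9q → 7/2qr² + 31/12pq - 49/24pr + q² + 9qr + 35/24r² + 43/12p - 9q
  leading term qr²: subtract (-q)·g_5 from 7/2qr² + 31/12pq - 49/24pr + q² + 9qr + 35/24r² + 43/12p - 9q → 31/12pq - 49/24pr - 36/7q² + 7/2qr + 35/24r² + 43/12p - 43/7q
  leading term pq: subtract (31/84q)·f_1 from 31/12pq - 49/24pr - 36/7q² + 7/2qr + 35/24r² + 43/12p - 43/7q → -49/24pr - 5/7q² + 7/2qr + 35/24r² + 43/12p - 361/84q
  leading term pr: subtract (-7/24r)·f_1 from -49/24pr - 5/7q² + 7/2qr + 35/24r² + 43/12p - 361/84q → -5/7q² + 35/24r² + 43/12p - 361/84q - 35/24r
  leading term q²: subtract (5/12)·g_4 from -5/7q² + 35/24r² + 43/12p - 361/84q - 35/24r → 43/12p - 43/7q - 215/84
  leading term p: subtract (43/84)·f_1 from 43/12p - 43/7q - 215/84 → 0
  remainder 0.

S(f_1,g_5): leading monomials are coprime, so the S-polynomial reduces to 0 (Buchberger's first criterion).
S(f_2,g_5): leading monomials are coprime, so the S-polynomial reduces to 0 (Buchberger's first criterion).
S(f_3,g_5): leading monomials are coprime, so the S-polynomial reduces to 0 (Buchberger's first criterion).
S(g_4,g_5): leading monomials are coprime, so the S-polynomial reduces to 0 (Buchberger's first criterion).
Every S-polynomial of the final basis reduces to 0, so we have a Gröbner basis.
Inter-reduce: drop elements whose leading term is divisible by another's, tail-reduce, and make monic.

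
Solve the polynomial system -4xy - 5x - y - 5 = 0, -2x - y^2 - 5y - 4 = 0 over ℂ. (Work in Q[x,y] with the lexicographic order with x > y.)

{(1, -2), (-37/64 + 3*sqrt(209)/64, -17/8 - sqrt(209)/8), (-3*sqrt(209)/64 - 37/64, -17/8 + sqrt(209)/8)}

Compute a lex Gröbner basis by Buchberger's algorithm.
f_1 = -4xy - 5x - y - 5, LT = xy.
f_2 = -2x - y^2 - 5y - 4, LT = x.

S(f_1,f_2): lcm = xy. S = 5/4x - 1/2y^3 - 5/2y^2 - 7/4y + 5/4.
  leading term x: subtract (-5/8)·f_2 from 5/4x - 1/2y^3 - 5/2y^2 - 7/4y + 5/4 → -1/2y^3 - 25/8y^2 - 39/8y - 5/4
  leading term y^3: no divisor's leading term divides it; move -1/2y^3 to the remainder.
  leading term y^2: no divisor's leading term divides it; move -25/8y^2 to the remainder.
  leading term y: no divisor's leading term divides it; move -39/8y to the remainder.
  leading term 1: no divisor's leading term divides it; move -5/4 to the remainder.
  remainder -1/2y^3 - 25/8y^2 - 39/8y - 5/4 ≠ 0; add h_3 = -1/2y^3 - 25/8y^2 - 39/8y - 5/4 to the basis.

S(f_1,h_3): lcm = xy^3. S = -5xy^2 - 39/4xy - 5/2x + 1/4y^3 + 5/4y^2.
  leading term xy^2: subtract (5/4y)·f_1 from -5xy^2 - 39/4xy - 5/2x + 1/4y^3 + 5/4y^2 → -7/2xy - 5/2x + 1/4y^3 + 5/2y^2 + 25/4y
  leading term xy: subtract (7/8)·f_1 from -7/2xy - 5/2x + 1/4y^3 + 5/2y^2 + 25/4y → 15/8x + 1/4y^3 + 5/2y^2 + 57/8y + 35/8
  leading term x: subtract (-15/16)·f_2 from 15/8x + 1/4y^3 + 5/2y^2 + 57/8y + 35/8 → 1/4y^3 + 25/16y^2 + 39/16y + 5/8
  leading term y^3: subtract (-1/2)·h_3 from 1/4y^3 + 25/16y^2 + 39/16y + 5/8 → 0
  remainder 0.

S(f_2,h_3): leading monomials are coprime, so the S-polynomial reduces to 0 (Buchberger's first criterion).
Every S-polynomial of the final basis reduces to 0, so we have a Gröbner basis.
Inter-reduce: drop elements whose leading term is divisible by another's, tail-reduce, and make monic.
Reduced Gröbner basis: {x + 1/2y^2 + 5/2y + 2, y^3 + 25/4y^2 + 39/4y + 5/2}.

A lex Gröbner basis eliminates variables successively. Here y^3 + 25/4y^2 + 39/4y + 5/2 depends only on y, with roots {-2, -17/8 - sqrt(209)/8, -17/8 + sqrt(209)/8}; lifting each root through the earlier basis elements recovers the full solutions.
  y = -2: the earlier basis element becomes x - 1 = 0, giving x = 1 — point (1, -2).
  y = -17/8 - sqrt(209)/8: the earlier basis element becomes x - 3*sqrt(209)/64 + 37/64 = 0, giving x = -37/64 + 3*sqrt(209)/64 — point (-37/64 + 3*sqrt(209)/64, -17/8 - sqrt(209)/8).
  y = -17/8 + sqrt(209)/8: the earlier basis element becomes x + 37/64 + 3*sqrt(209)/64 = 0, giving x = -3*sqrt(209)/64 - 37/64 — point (-3*sqrt(209)/64 - 37/64, -17/8 + sqrt(209)/8).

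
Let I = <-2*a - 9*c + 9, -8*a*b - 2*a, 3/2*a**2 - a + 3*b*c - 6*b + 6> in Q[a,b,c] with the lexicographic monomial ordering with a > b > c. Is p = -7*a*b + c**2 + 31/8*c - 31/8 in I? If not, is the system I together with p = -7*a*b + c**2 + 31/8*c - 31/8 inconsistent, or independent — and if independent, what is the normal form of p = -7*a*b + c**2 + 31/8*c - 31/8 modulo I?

Adjoining -7*a*b + c**2 + 31/8*c - 31/8 makes the ideal the whole ring: the system is inconsistent.

First compute the reduced Gröbner basis of I by Buchberger's algorithm.
f_1 = -2*a - 9*c + 9, LT = a.
f_2 = -8*a*b - 2*a, LT = a*b.
f_3 = 3/2*a**2 - a + 3*b*c - 6*b + 6, LT = a**2.

S(f_1,f_2): lcm = a*b. S = -1/4*a + 9/2*b*c - 9/2*b.
  reduce S modulo (f_1, f_2, f_3):
  remainder 9/2*b*c - 9/2*b + 9/8*c - 9/8 ≠ 0; add h_4 = 9/2*b*c - 9/2*b + 9/8*c - 9/8 to the basis.

S(f_1,f_3): lcm = a**2. S = 9/2*a*c - 23/6*a - 2*b*c + 4*b - 4.
  reduce S modulo (f_1, f_2, f_3, h_4):
  remainder 2*b - 81/4*c**2 + 38*c - 87/4 ≠ 0; add h_5 = 2*b - 81/4*c**2 + 38*c - 87/4 to the basis.

S(f_2,h_5): lcm = a*b. S = 81/8*a*c**2 - 19*a*c + 89/8*a.
  reduce S modulo (f_1, f_2, f_3, h_4, h_5):
  remainder -729/16*c**3 + 2097/16*c**2 - 2169/16*c + 801/16 ≠ 0; add h_6 = -729/16*c**3 + 2097/16*c**2 - 2169/16*c + 801/16 to the basis.

The other S-polynomials (S(f_2,f_3), S(f_1,h_4), S(f_2,h_4), S(f_3,h_4), S(f_1,h_5), S(f_3,h_5), S(h_4,h_5), S(f_1,h_6), S(f_2,h_6), S(f_3,h_6), S(h_4,h_6), S(h_5,h_6)) all reduce to 0 modulo the current basis, so we have a Gröbner basis.
Inter-reduce: drop elements whose leading term is divisible by another's, tail-reduce, and make monic.
Reduced Gröbner basis: {a + 9/2*c - 9/2, b - 81/8*c**2 + 19*c - 87/8, c**3 - 233/81*c**2 + 241/81*c - 89/81}.
Label its elements g_1 = a + 9/2*c - 9/2, g_2 = b - 81/8*c**2 + 19*c - 87/8, g_3 = c**3 - 233/81*c**2 + 241/81*c - 89/81.

Reduce p = -7*a*b + c**2 + 31/8*c - 31/8 modulo G:
  leading term a*b: subtract (-7*b)·g_1 from -7*a*b + c**2 + 31/8*c - 31/8 → 63/2*b*c - 63/2*b + c**2 + 31/8*c - 31/8
  leading term b*c: subtract (63/2*c)·g_2 from 63/2*b*c - 63/2*b + c**2 + 31/8*c - 31/8 → -63/2*b + 5103/16*c**3 - 1195/2*c**2 + 5543/16*c - 31/8
  leading term b: subtract (-63/2)·g_2 from -63/2*b + 5103/16*c**3 - 1195/2*c**2 + 5543/16*c - 31/8 → 5103/16*c**3 - 14663/16*c**2 + 15119/16*c - 5543/16
  leading term c**3: subtract (5103/16)·g_3 from 5103/16*c**3 - 14663/16*c**2 + 15119/16*c - 5543/16 → c**2 - 4*c + 4
  leading term c**2: no divisor's leading term divides it; move c**2 to the remainder.
  leading term c: no divisor's leading term divides it; move -4*c to the remainder.
  leading term 1: no divisor's leading term divides it; move 4 to the remainder.
  normal form = c**2 - 4*c + 4.
The normal form is nonzero, so p ∉ I. Since p minus its normal form lies in I, I + (p) = I + (r) where r = c**2 - 4*c + 4; decide whether this ideal is the whole ring.
Run Buchberger on G together with r (pairs among the g_i already reduce to 0 since G is a Gröbner basis):
g_1 = a + 9/2*c - 9/2, LT = a.
g_2 = b - 81/8*c**2 + 19*c - 87/8, LT = b.
g_3 = c**3 - 233/81*c**2 + 241/81*c - 89/81, LT = c**3.
r = c**2 - 4*c + 4, LT = c**2.

S(g_3,r): lcm = c**3. S = 91/81*c**2 - 83/81*c - 89/81.
  reduce S modulo (g_1, g_2, g_3, r):
  remainder 281/81*c - 151/27 ≠ 0; add m_5 = 281/81*c - 151/27 to the basis.

S(g_3,m_5): lcm = c**3. S = -28780/22761*c**2 + 241/81*c - 89/81.
  reduce S modulo (g_1, g_2, g_3, r, m_5):
  remainder 47524/78961 ≠ 0; add m_6 = 47524/78961 to the basis.

The other S-polynomials (S(g_1,g_2), S(g_1,g_3), S(g_1,r), S(g_2,g_3), S(g_2,r), S(g_1,m_5), S(g_2,m_5), S(r,m_5), S(g_1,m_6), S(g_2,m_6), S(g_3,m_6), S(r,m_6), S(m_5,m_6)) all reduce to 0 modulo the current basis, so we have a Gröbner basis.
Inter-reduce: drop elements whose leading term is divisible by another's, tail-reduce, and make monic.
Reduced Gröbner basis: {1}.
The reduced Gröbner basis of I + (p) is {1}: the ideal is the whole ring, so the enlarged system has no common solution — adjoining p is inconsistent.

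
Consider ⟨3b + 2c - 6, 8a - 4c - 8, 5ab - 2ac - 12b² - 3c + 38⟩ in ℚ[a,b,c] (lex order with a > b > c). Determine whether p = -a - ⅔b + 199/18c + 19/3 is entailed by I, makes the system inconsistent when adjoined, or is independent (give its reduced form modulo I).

First compute the reduced Gröbner basis of I by Buchberger's algorithm.
f_1 = 3b + 2c - 6, LT = b.
f_2 = 8a - 4c - 8, LT = a.
f_3 = 5ab - 2ac - 12b² - 3c + 38, LT = ab.

S(f_1,f_3): lcm = ab. S = 16/15ac - 2a + 12/5b² + ⅗c - 38/5.
  reduce S modulo (f_1, f_2, f_3):
  remainder 8/5c² - 86/15c ≠ 0; add h_4 = 8/5c² - 86/15c to the basis.

The other S-polynomials (S(f_1,f_2), S(f_2,f_3), S(f_1,h_4), S(f_2,h_4), S(f_3,h_4)) all reduce to 0 modulo the current basis, so we have a Gröbner basis.
Inter-reduce: drop elements whose leading term is divisible by another's, tail-reduce, and make monic.
Reduced Gröbner basis: {a - ½c - 1, b + ⅔c - 2, c² - 43/12c}.
Label its elements g_1 = a - ½c - 1, g_2 = b + ⅔c - 2, g_3 = c² - 43/12c.

Reduce p = -a - ⅔b + 199/18c + 19/3 modulo G:
  leading term a: subtract (-1)·g_1 from -a - ⅔b + 199/18c + 19/3 → -⅔b + 95/9c + 16/3
  leading term b: subtract (-⅔)·g_2 from -⅔b + 95/9c + 16/3 → 11c + 4
  leading term c: no divisor's leading term divides it; move 11c to the remainder.
  leading term 1: no divisor's leading term divides it; move 4 to the remainder.
  normal form = 11c + 4.
The normal form is nonzero, so p ∉ I. Since p minus its normal form lies in I, I + (p) = I + (r) where r = 11c + 4; decide whether this ideal is the whole ring.
Run Buchberger on G together with r (pairs among the g_i already reduce to 0 since G is a Gröbner basis):
g_1 = a - ½c - 1, LT = a.
g_2 = b + ⅔c - 2, LT = b.
g_3 = c² - 43/12c, LT = c².
r = 11c + 4, LT = c.

S(g_3,r): lcm = c². S = -521/132c.
  reduce S modulo (g_1, g_2, g_3, r):
  remainder 521/363 ≠ 0; add m_5 = 521/363 to the basis.

The other S-polynomials (S(g_1,g_2), S(g_1,g_3), S(g_1,r), S(g_2,g_3), S(g_2,r), S(g_1,m_5), S(g_2,m_5), S(g_3,m_5), S(r,m_5)) all reduce to 0 modulo the current basis, so we have a Gröbner basis.
Inter-reduce: drop elements whose leading term is divisible by another's, tail-reduce, and make monic.
Reduced Gröbner basis: {1}.
The reduced Gröbner basis of I + (p) is {1}: the ideal is the whole ring, so the enlarged system has no common solution — adjoining p is inconsistent.

Adjoining -a - ⅔b + 199/18c + 19/3 makes the ideal the whole ring: the system is inconsistent.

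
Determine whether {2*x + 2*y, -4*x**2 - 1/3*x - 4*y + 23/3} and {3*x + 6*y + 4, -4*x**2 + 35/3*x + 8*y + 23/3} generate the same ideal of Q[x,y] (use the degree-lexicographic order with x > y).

Two ideals are equal iff their reduced Gröbner bases coincide (the reduced basis is unique for a fixed ordering).
Buchberger on the first generating set:
f_1 = 2*x + 2*y, LT = x.
f_2 = -4*x**2 - 1/3*x - 4*y + 23/3, LT = x**2.

S(f_1,f_2): lcm = x**2. S = x*y - 1/12*x - y + 23/12.
  leading term x*y: subtract (1/2*y)·f_1 from x*y - 1/12*x - y + 23/12 → -y**2 - 1/12*x - y + 23/12
  leading term y**2: no divisor's leading term divides it; move -y**2 to the remainder.
  leading term x: subtract (-1/24)·f_1 from -1/12*x - y + 23/12 → -11/12*y + 23/12
  leading term y: no divisor's leading term divides it; move -11/12*y to the remainder.
  leading term 1: no divisor's leading term divides it; move 23/12 to the remainder.
  remainder -y**2 - 11/12*y + 23/12 ≠ 0; add g_3 = -y**2 - 11/12*y + 23/12 to the basis.

The other S-polynomials (S(f_1,g_3), S(f_2,g_3)) all reduce to 0 modulo the current basis, so we have a Gröbner basis.
Inter-reduce: drop elements whose leading term is divisible by another's, tail-reduce, and make monic.
Reduced Gröbner basis: {y**2 + 11/12*y - 23/12, x + y}.

Buchberger on the second generating set:
h_1 = 3*x + 6*y + 4, LT = x.
h_2 = -4*x**2 + 35/3*x + 8*y + 23/3, LT = x**2.

S(h_1,h_2): lcm = x**2. S = 2*x*y + 17/4*x + 2*y + 23/12.
  leading term x*y: subtract (2/3*y)·h_1 from 2*x*y + 17/4*x + 2*y + 23/12 → -4*y**2 + 17/4*x - 2/3*y + 23/12
  leading term y**2: no divisor's leading term divides it; move -4*y**2 to the remainder.
  leading term x: subtract (17/12)·h_1 from 17/4*x - 2/3*y + 23/12 → -55/6*y - 15/4
  leading term y: no divisor's leading term divides it; move -55/6*y to the remainder.
  leading term 1: no divisor's leading term divides it; move -15/4 to the remainder.
  remainder -4*y**2 - 55/6*y - 15/4 ≠ 0; add k_3 = -4*y**2 - 55/6*y - 15/4 to the basis.

The other S-polynomials (S(h_1,k_3), S(h_2,k_3)) all reduce to 0 modulo the current basis, so we have a Gröbner basis.
Inter-reduce: drop elements whose leading term is divisible by another's, tail-reduce, and make monic.
Reduced Gröbner basis: {y**2 + 55/24*y + 15/16, x + 2*y + 4/3}.

The bases are distinct; the ideals are different.

No, the ideals differ.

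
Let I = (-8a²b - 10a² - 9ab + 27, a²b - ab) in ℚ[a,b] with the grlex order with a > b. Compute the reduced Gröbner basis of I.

G = {a² + 17/10b - 27/10, ab - b, b² - b}

f_1 = -8a²b - 10a² - 9ab + 27, LT = a²b.
f_2 = a²b - ab, LT = a²b.

S(f_1,f_2): lcm = a²b. S = 5/4a² + 17/8ab - 27/8.
  leading term a²: no divisor's leading term divides it; move 5/4a² to the remainder.
  leading term ab: no divisor's leading term divides it; move 17/8ab to the remainder.
  leading term 1: no divisor's leading term divides it; move -27/8 to the remainder.
  remainder 5/4a² + 17/8ab - 27/8 ≠ 0; add g_3 = 5/4a² + 17/8ab - 27/8 to the basis.

S(f_1,g_3): lcm = a²b. S = -17/10ab² + 5/4a² + 9/8ab + 27/10b - 27/8.
  leading term ab²: no divisor's leading term divides it; move -17/10ab² to the remainder.
  leading term a²: subtract (1)·g_3 from 5/4a² + 9/8ab + 27/10b - 27/8 → -ab + 27/10b
  leading term ab: no divisor's leading term divides it; move -ab to the remainder.
  leading term b: no divisor's leading term divides it; move 27/10b to the remainder.
  remainder -17/10ab² - ab + 27/10b ≠ 0; add g_4 = -17/10ab² - ab + 27/10b to the basis.

S(f_1,g_4): lcm = a²b². S = 45/68a²b + 9/8ab² + 27/17ab - 27/8b.
  leading term a²b: subtract (-45/544)·f_1 from 45/68a²b + 9/8ab² + 27/17ab - 27/8b → 9/8ab² - 225/272a² + 27/32ab - 27/8b + 1215/544
  leading term ab²: subtract (-45/68)·g_4 from 9/8ab² - 225/272a² + 27/32ab - 27/8b + 1215/544 → -225/272a² + 99/544ab - 27/17b + 1215/544
  leading term a²: subtract (-45/68)·g_3 from -225/272a² + 99/544ab - 27/17b + 1215/544 → 27/17ab - 27/17b
  leading term ab: no divisor's leading term divides it; move 27/17ab to the remainder.
  leading term b: no divisor's leading term divides it; move -27/17b to the remainder.
  remainder 27/17ab - 27/17b ≠ 0; add g_5 = 27/17ab - 27/17b to the basis.

S(g_4,g_5): lcm = ab². S = 10/17ab + b² - 27/17b.
  leading term ab: subtract (10/27)·g_5 from 10/17ab + b² - 27/17b → b² - b
  leading term b²: no divisor's leading term divides it; move b² to the remainder.
  leading term b: no divisor's leading term divides it; move -b to the remainder.
  remainder b² - b ≠ 0; add g_6 = b² - b to the basis.

The other S-polynomials (S(f_2,g_3), S(f_2,g_4), S(g_3,g_4), S(f_1,g_5), S(f_2,g_5), S(g_3,g_5), S(f_1,g_6), S(f_2,g_6), S(g_3,g_6), S(g_4,g_6), S(g_5,g_6)) all reduce to 0 modulo the current basis, so we have a Gröbner basis.
Inter-reduce: drop elements whose leading term is divisible by another's, tail-reduce, and make monic.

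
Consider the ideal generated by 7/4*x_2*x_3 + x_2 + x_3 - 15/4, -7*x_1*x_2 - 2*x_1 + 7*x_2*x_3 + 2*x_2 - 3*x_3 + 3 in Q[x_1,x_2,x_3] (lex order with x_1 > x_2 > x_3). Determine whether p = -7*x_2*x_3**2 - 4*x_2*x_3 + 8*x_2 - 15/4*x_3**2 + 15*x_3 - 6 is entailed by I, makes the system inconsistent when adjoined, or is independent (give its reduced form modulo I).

First compute the reduced Gröbner basis of I by Buchberger's algorithm.
f_1 = 7/4*x_2*x_3 + x_2 + x_3 - 15/4, LT = x_2*x_3.
f_2 = -7*x_1*x_2 - 2*x_1 + 7*x_2*x_3 + 2*x_2 - 3*x_3 + 3, LT = x_1*x_2.

S(f_1,f_2): lcm = x_1*x_2*x_3. S = 4/7*x_1*x_2 + 2/7*x_1*x_3 - 15/7*x_1 + x_2*x_3**2 + 2/7*x_2*x_3 - 3/7*x_3**2 + 3/7*x_3.
  reduce S modulo (f_1, f_2):
  remainder 2/7*x_1*x_3 - 113/49*x_1 - x_3**2 + 106/49*x_3 + 6/7 ≠ 0; add h_3 = 2/7*x_1*x_3 - 113/49*x_1 - x_3**2 + 106/49*x_3 + 6/7 to the basis.

The other S-polynomials (S(f_1,h_3), S(f_2,h_3)) all reduce to 0 modulo the current basis, so we have a Gröbner basis.
Inter-reduce: drop elements whose leading term is divisible by another's, tail-reduce, and make monic.
Reduced Gröbner basis: {x_1*x_2 + 2/7*x_1 + 2/7*x_2 + x_3 - 18/7, x_1*x_3 - 113/14*x_1 - 7/2*x_3**2 + 53/7*x_3 + 3, x_2*x_3 + 4/7*x_2 + 4/7*x_3 - 15/7}.
Label its elements g_1 = x_1*x_2 + 2/7*x_1 + 2/7*x_2 + x_3 - 18/7, g_2 = x_1*x_3 - 113/14*x_1 - 7/2*x_3**2 + 53/7*x_3 + 3, g_3 = x_2*x_3 + 4/7*x_2 + 4/7*x_3 - 15/7.

Reduce p = -7*x_2*x_3**2 - 4*x_2*x_3 + 8*x_2 - 15/4*x_3**2 + 15*x_3 - 6 modulo G:
  leading term x_2*x_3**2: subtract (-7*x_3)·g_3 from -7*x_2*x_3**2 - 4*x_2*x_3 + 8*x_2 - 15/4*x_3**2 + 15*x_3 - 6 → 8*x_2 + 1/4*x_3**2 - 6
  leading term x_2: no divisor's leading term divides it; move 8*x_2 to the remainder.
  leading term x_3**2: no divisor's leading term divides it; move 1/4*x_3**2 to the remainder.
  leading term 1: no divisor's leading term divides it; move -6 to the remainder.
  normal form = 8*x_2 + 1/4*x_3**2 - 6.
The normal form is nonzero, so p ∉ I. Since p minus its normal form lies in I, I + (p) = I + (r) where r = 8*x_2 + 1/4*x_3**2 - 6; decide whether this ideal is the whole ring.
Run Buchberger on G together with r (pairs among the g_i already reduce to 0 since G is a Gröbner basis):
g_1 = x_1*x_2 + 2/7*x_1 + 2/7*x_2 + x_3 - 18/7, LT = x_1*x_2.
g_2 = x_1*x_3 - 113/14*x_1 - 7/2*x_3**2 + 53/7*x_3 + 3, LT = x_1*x_3.
g_3 = x_2*x_3 + 4/7*x_2 + 4/7*x_3 - 15/7, LT = x_2*x_3.
r = 8*x_2 + 1/4*x_3**2 - 6, LT = x_2.

S(g_1,r): lcm = x_1*x_2. S = -1/32*x_1*x_3**2 + 29/28*x_1 + 2/7*x_2 + x_3 - 18/7.
  reduce S modulo (g_1, g_2, g_3, r):
  remainder -6273/6272*x_1 - 7/64*x_3**3 - 587/896*x_3**2 + 9419/3136*x_3 - 717/448 ≠ 0; add m_5 = -6273/6272*x_1 - 7/64*x_3**3 - 587/896*x_3**2 + 9419/3136*x_3 - 717/448 to the basis.

S(g_3,r): lcm = x_2*x_3. S = 4/7*x_2 - 1/32*x_3**3 + 37/28*x_3 - 15/7.
  reduce S modulo (g_1, g_2, g_3, r, m_5):
  remainder -1/32*x_3**3 - 1/56*x_3**2 + 37/28*x_3 - 12/7 ≠ 0; add m_6 = -1/32*x_3**3 - 1/56*x_3**2 + 37/28*x_3 - 12/7 to the basis.

The other S-polynomials (S(g_1,g_2), S(g_1,g_3), S(g_2,g_3), S(g_2,r), S(g_1,m_5), S(g_2,m_5), S(g_3,m_5), S(r,m_5), S(g_1,m_6), S(g_2,m_6), S(g_3,m_6), S(r,m_6), S(m_5,m_6)) all reduce to 0 modulo the current basis, so we have a Gröbner basis.
Inter-reduce: drop elements whose leading term is divisible by another's, tail-reduce, and make monic.
Reduced Gröbner basis: {x_1 + 413/697*x_3**2 + 1130/697*x_3 - 3066/697, x_2 + 1/32*x_3**2 - 3/4, x_3**3 + 4/7*x_3**2 - 296/7*x_3 + 384/7}.
The reduced Gröbner basis of I + (p) is {x_1 + 413/697*x_3**2 + 1130/697*x_3 - 3066/697, x_2 + 1/32*x_3**2 - 3/4, x_3**3 + 4/7*x_3**2 - 296/7*x_3 + 384/7} ≠ {1}, a proper ideal, so the enlarged system stays consistent: p is independent of I, with normal form 8*x_2 + 1/4*x_3**2 - 6.

-7*x_2*x_3**2 - 4*x_2*x_3 + 8*x_2 - 15/4*x_3**2 + 15*x_3 - 6 is independent of I; its normal form modulo I is 8*x_2 + 1/4*x_3**2 - 6.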